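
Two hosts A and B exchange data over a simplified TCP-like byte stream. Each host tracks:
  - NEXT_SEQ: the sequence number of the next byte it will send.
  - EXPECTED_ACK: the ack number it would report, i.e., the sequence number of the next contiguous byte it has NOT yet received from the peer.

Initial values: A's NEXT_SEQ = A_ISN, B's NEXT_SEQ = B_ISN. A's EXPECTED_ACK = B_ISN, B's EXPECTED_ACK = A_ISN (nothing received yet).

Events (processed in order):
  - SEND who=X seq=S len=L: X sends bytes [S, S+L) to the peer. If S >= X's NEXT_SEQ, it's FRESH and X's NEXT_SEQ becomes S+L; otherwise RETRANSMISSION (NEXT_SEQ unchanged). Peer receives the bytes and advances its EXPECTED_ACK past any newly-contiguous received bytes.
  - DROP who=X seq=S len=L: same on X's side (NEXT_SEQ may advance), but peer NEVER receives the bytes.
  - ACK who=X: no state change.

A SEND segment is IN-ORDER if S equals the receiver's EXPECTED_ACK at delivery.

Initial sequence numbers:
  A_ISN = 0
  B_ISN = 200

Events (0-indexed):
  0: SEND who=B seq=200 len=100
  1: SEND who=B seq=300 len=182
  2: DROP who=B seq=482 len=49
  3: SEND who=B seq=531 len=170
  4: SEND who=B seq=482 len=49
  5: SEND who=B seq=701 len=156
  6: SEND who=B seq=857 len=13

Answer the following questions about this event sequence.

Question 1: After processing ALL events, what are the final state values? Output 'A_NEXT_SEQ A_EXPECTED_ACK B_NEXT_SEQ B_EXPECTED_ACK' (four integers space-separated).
After event 0: A_seq=0 A_ack=300 B_seq=300 B_ack=0
After event 1: A_seq=0 A_ack=482 B_seq=482 B_ack=0
After event 2: A_seq=0 A_ack=482 B_seq=531 B_ack=0
After event 3: A_seq=0 A_ack=482 B_seq=701 B_ack=0
After event 4: A_seq=0 A_ack=701 B_seq=701 B_ack=0
After event 5: A_seq=0 A_ack=857 B_seq=857 B_ack=0
After event 6: A_seq=0 A_ack=870 B_seq=870 B_ack=0

Answer: 0 870 870 0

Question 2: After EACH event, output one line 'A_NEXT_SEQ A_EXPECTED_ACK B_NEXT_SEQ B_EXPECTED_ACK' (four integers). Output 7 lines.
0 300 300 0
0 482 482 0
0 482 531 0
0 482 701 0
0 701 701 0
0 857 857 0
0 870 870 0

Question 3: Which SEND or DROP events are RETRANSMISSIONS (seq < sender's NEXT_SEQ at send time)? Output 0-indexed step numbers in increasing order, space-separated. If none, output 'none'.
Step 0: SEND seq=200 -> fresh
Step 1: SEND seq=300 -> fresh
Step 2: DROP seq=482 -> fresh
Step 3: SEND seq=531 -> fresh
Step 4: SEND seq=482 -> retransmit
Step 5: SEND seq=701 -> fresh
Step 6: SEND seq=857 -> fresh

Answer: 4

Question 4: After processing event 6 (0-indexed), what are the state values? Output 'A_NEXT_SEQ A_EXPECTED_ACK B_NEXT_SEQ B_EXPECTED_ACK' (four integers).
After event 0: A_seq=0 A_ack=300 B_seq=300 B_ack=0
After event 1: A_seq=0 A_ack=482 B_seq=482 B_ack=0
After event 2: A_seq=0 A_ack=482 B_seq=531 B_ack=0
After event 3: A_seq=0 A_ack=482 B_seq=701 B_ack=0
After event 4: A_seq=0 A_ack=701 B_seq=701 B_ack=0
After event 5: A_seq=0 A_ack=857 B_seq=857 B_ack=0
After event 6: A_seq=0 A_ack=870 B_seq=870 B_ack=0

0 870 870 0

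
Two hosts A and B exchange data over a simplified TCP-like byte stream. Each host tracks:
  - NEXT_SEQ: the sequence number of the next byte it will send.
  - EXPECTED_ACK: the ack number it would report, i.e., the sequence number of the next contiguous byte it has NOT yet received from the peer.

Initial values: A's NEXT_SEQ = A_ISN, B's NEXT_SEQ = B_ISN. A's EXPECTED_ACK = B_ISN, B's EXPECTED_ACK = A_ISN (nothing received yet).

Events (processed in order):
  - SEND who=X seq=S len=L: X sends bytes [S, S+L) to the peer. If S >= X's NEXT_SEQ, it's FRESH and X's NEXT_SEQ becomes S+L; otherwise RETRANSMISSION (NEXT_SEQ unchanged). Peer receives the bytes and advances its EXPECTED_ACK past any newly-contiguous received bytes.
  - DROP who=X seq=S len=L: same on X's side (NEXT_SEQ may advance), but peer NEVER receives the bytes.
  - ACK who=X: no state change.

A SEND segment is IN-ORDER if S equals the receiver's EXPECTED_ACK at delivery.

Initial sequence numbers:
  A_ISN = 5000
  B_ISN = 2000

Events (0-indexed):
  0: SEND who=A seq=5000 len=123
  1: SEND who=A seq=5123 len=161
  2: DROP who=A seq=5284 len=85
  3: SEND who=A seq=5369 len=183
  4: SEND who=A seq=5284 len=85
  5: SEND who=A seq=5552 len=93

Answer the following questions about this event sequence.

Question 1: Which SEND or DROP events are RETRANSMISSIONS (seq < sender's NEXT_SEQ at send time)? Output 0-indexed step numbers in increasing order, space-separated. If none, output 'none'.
Step 0: SEND seq=5000 -> fresh
Step 1: SEND seq=5123 -> fresh
Step 2: DROP seq=5284 -> fresh
Step 3: SEND seq=5369 -> fresh
Step 4: SEND seq=5284 -> retransmit
Step 5: SEND seq=5552 -> fresh

Answer: 4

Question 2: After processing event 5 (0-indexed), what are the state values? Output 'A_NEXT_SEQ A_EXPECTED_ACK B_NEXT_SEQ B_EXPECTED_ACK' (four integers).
After event 0: A_seq=5123 A_ack=2000 B_seq=2000 B_ack=5123
After event 1: A_seq=5284 A_ack=2000 B_seq=2000 B_ack=5284
After event 2: A_seq=5369 A_ack=2000 B_seq=2000 B_ack=5284
After event 3: A_seq=5552 A_ack=2000 B_seq=2000 B_ack=5284
After event 4: A_seq=5552 A_ack=2000 B_seq=2000 B_ack=5552
After event 5: A_seq=5645 A_ack=2000 B_seq=2000 B_ack=5645

5645 2000 2000 5645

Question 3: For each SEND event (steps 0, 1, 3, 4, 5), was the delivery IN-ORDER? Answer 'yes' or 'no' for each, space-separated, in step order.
Step 0: SEND seq=5000 -> in-order
Step 1: SEND seq=5123 -> in-order
Step 3: SEND seq=5369 -> out-of-order
Step 4: SEND seq=5284 -> in-order
Step 5: SEND seq=5552 -> in-order

Answer: yes yes no yes yes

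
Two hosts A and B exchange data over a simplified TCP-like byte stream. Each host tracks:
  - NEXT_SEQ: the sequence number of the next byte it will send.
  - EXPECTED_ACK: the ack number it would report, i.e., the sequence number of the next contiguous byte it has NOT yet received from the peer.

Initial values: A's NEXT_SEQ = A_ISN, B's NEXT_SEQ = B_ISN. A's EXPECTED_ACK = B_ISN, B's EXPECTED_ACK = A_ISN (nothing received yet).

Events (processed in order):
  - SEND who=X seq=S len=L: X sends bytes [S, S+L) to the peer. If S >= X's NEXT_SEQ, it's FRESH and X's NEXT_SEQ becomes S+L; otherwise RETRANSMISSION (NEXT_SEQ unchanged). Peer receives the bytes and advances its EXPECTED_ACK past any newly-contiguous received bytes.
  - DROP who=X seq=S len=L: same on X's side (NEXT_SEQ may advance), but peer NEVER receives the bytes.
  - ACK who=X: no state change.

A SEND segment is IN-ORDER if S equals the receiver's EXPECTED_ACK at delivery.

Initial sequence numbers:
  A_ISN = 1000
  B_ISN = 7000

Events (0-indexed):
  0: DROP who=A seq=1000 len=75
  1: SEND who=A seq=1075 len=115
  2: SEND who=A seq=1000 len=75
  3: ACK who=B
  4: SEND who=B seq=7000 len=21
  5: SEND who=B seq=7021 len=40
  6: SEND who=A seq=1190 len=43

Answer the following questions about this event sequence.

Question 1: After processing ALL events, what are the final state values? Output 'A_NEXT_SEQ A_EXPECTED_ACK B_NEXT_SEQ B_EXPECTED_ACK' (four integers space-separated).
Answer: 1233 7061 7061 1233

Derivation:
After event 0: A_seq=1075 A_ack=7000 B_seq=7000 B_ack=1000
After event 1: A_seq=1190 A_ack=7000 B_seq=7000 B_ack=1000
After event 2: A_seq=1190 A_ack=7000 B_seq=7000 B_ack=1190
After event 3: A_seq=1190 A_ack=7000 B_seq=7000 B_ack=1190
After event 4: A_seq=1190 A_ack=7021 B_seq=7021 B_ack=1190
After event 5: A_seq=1190 A_ack=7061 B_seq=7061 B_ack=1190
After event 6: A_seq=1233 A_ack=7061 B_seq=7061 B_ack=1233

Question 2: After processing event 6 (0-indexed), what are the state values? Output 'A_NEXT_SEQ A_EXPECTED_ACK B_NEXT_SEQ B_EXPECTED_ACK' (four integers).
After event 0: A_seq=1075 A_ack=7000 B_seq=7000 B_ack=1000
After event 1: A_seq=1190 A_ack=7000 B_seq=7000 B_ack=1000
After event 2: A_seq=1190 A_ack=7000 B_seq=7000 B_ack=1190
After event 3: A_seq=1190 A_ack=7000 B_seq=7000 B_ack=1190
After event 4: A_seq=1190 A_ack=7021 B_seq=7021 B_ack=1190
After event 5: A_seq=1190 A_ack=7061 B_seq=7061 B_ack=1190
After event 6: A_seq=1233 A_ack=7061 B_seq=7061 B_ack=1233

1233 7061 7061 1233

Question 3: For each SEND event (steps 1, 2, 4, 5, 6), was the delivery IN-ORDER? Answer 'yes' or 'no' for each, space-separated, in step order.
Step 1: SEND seq=1075 -> out-of-order
Step 2: SEND seq=1000 -> in-order
Step 4: SEND seq=7000 -> in-order
Step 5: SEND seq=7021 -> in-order
Step 6: SEND seq=1190 -> in-order

Answer: no yes yes yes yes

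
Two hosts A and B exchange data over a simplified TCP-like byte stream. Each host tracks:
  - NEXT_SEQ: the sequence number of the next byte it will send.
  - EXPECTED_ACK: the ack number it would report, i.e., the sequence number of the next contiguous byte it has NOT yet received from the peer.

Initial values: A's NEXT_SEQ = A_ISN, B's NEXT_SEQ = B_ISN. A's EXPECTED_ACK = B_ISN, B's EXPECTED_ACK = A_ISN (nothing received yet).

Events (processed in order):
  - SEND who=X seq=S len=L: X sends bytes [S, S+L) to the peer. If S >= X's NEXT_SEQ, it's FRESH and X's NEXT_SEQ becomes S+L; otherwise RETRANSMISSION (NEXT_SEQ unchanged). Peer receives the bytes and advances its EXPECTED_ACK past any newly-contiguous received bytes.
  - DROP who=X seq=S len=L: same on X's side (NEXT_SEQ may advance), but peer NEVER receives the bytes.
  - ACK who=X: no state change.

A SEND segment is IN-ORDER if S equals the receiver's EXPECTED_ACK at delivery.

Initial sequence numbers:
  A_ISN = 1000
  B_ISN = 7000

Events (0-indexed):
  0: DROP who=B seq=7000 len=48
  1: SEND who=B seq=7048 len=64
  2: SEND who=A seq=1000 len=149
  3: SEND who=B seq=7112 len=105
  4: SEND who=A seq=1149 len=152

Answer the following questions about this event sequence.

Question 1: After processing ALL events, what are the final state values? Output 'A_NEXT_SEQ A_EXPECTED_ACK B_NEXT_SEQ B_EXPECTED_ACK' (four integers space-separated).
Answer: 1301 7000 7217 1301

Derivation:
After event 0: A_seq=1000 A_ack=7000 B_seq=7048 B_ack=1000
After event 1: A_seq=1000 A_ack=7000 B_seq=7112 B_ack=1000
After event 2: A_seq=1149 A_ack=7000 B_seq=7112 B_ack=1149
After event 3: A_seq=1149 A_ack=7000 B_seq=7217 B_ack=1149
After event 4: A_seq=1301 A_ack=7000 B_seq=7217 B_ack=1301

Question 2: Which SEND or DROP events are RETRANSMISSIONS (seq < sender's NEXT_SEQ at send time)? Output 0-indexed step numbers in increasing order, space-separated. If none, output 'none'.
Step 0: DROP seq=7000 -> fresh
Step 1: SEND seq=7048 -> fresh
Step 2: SEND seq=1000 -> fresh
Step 3: SEND seq=7112 -> fresh
Step 4: SEND seq=1149 -> fresh

Answer: none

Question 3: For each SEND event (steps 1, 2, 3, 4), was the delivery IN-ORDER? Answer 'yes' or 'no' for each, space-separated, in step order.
Answer: no yes no yes

Derivation:
Step 1: SEND seq=7048 -> out-of-order
Step 2: SEND seq=1000 -> in-order
Step 3: SEND seq=7112 -> out-of-order
Step 4: SEND seq=1149 -> in-order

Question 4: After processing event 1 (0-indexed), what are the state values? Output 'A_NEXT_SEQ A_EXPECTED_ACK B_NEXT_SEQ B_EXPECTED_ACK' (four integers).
After event 0: A_seq=1000 A_ack=7000 B_seq=7048 B_ack=1000
After event 1: A_seq=1000 A_ack=7000 B_seq=7112 B_ack=1000

1000 7000 7112 1000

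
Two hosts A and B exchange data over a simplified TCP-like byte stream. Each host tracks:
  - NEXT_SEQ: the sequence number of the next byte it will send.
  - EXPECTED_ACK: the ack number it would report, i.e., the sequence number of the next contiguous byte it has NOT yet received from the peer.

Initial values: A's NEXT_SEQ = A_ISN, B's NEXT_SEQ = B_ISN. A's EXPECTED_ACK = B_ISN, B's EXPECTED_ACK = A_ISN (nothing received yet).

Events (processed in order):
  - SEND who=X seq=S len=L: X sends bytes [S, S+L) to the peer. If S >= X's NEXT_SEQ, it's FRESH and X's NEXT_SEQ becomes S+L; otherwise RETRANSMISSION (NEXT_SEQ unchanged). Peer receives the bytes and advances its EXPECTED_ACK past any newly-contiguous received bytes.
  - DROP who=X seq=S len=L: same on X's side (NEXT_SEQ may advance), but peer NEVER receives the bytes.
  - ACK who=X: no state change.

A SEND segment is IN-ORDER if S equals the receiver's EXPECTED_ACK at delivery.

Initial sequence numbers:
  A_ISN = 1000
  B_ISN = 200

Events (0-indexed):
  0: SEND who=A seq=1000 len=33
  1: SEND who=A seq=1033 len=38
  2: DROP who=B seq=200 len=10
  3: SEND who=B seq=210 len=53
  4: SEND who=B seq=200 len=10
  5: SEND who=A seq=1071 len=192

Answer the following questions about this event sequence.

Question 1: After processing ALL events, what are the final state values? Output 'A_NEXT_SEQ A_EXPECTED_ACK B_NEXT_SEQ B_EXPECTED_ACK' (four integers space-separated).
After event 0: A_seq=1033 A_ack=200 B_seq=200 B_ack=1033
After event 1: A_seq=1071 A_ack=200 B_seq=200 B_ack=1071
After event 2: A_seq=1071 A_ack=200 B_seq=210 B_ack=1071
After event 3: A_seq=1071 A_ack=200 B_seq=263 B_ack=1071
After event 4: A_seq=1071 A_ack=263 B_seq=263 B_ack=1071
After event 5: A_seq=1263 A_ack=263 B_seq=263 B_ack=1263

Answer: 1263 263 263 1263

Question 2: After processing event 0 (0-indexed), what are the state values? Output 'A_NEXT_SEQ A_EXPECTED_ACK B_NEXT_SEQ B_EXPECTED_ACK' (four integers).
After event 0: A_seq=1033 A_ack=200 B_seq=200 B_ack=1033

1033 200 200 1033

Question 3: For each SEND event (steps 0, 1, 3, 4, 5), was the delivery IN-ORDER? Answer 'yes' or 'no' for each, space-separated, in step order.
Step 0: SEND seq=1000 -> in-order
Step 1: SEND seq=1033 -> in-order
Step 3: SEND seq=210 -> out-of-order
Step 4: SEND seq=200 -> in-order
Step 5: SEND seq=1071 -> in-order

Answer: yes yes no yes yes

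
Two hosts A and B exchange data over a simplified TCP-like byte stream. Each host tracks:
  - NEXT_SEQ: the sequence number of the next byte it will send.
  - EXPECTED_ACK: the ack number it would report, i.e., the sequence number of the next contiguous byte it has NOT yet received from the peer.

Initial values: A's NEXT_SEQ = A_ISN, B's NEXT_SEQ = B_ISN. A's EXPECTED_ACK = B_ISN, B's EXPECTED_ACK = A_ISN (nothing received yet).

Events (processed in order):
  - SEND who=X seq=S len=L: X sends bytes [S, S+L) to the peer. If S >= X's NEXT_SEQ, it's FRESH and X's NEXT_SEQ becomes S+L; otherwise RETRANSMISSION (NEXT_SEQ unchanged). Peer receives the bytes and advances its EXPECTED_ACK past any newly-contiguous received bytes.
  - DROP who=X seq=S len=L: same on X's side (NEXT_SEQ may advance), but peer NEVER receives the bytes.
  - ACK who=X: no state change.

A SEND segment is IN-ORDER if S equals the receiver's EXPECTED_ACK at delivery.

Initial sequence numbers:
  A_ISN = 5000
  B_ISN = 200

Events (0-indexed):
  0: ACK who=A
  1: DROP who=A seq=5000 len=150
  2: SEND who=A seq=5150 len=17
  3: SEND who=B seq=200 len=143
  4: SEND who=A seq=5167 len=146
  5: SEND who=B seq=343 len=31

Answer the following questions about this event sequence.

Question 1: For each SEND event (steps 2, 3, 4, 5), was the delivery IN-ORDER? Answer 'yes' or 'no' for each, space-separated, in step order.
Answer: no yes no yes

Derivation:
Step 2: SEND seq=5150 -> out-of-order
Step 3: SEND seq=200 -> in-order
Step 4: SEND seq=5167 -> out-of-order
Step 5: SEND seq=343 -> in-order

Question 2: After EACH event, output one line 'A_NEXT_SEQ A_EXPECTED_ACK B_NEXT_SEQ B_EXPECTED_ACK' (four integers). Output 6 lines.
5000 200 200 5000
5150 200 200 5000
5167 200 200 5000
5167 343 343 5000
5313 343 343 5000
5313 374 374 5000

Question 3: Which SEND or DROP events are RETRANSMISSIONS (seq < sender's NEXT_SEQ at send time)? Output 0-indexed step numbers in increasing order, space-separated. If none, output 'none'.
Answer: none

Derivation:
Step 1: DROP seq=5000 -> fresh
Step 2: SEND seq=5150 -> fresh
Step 3: SEND seq=200 -> fresh
Step 4: SEND seq=5167 -> fresh
Step 5: SEND seq=343 -> fresh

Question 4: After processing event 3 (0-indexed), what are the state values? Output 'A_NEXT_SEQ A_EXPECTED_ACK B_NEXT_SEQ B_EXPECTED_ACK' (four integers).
After event 0: A_seq=5000 A_ack=200 B_seq=200 B_ack=5000
After event 1: A_seq=5150 A_ack=200 B_seq=200 B_ack=5000
After event 2: A_seq=5167 A_ack=200 B_seq=200 B_ack=5000
After event 3: A_seq=5167 A_ack=343 B_seq=343 B_ack=5000

5167 343 343 5000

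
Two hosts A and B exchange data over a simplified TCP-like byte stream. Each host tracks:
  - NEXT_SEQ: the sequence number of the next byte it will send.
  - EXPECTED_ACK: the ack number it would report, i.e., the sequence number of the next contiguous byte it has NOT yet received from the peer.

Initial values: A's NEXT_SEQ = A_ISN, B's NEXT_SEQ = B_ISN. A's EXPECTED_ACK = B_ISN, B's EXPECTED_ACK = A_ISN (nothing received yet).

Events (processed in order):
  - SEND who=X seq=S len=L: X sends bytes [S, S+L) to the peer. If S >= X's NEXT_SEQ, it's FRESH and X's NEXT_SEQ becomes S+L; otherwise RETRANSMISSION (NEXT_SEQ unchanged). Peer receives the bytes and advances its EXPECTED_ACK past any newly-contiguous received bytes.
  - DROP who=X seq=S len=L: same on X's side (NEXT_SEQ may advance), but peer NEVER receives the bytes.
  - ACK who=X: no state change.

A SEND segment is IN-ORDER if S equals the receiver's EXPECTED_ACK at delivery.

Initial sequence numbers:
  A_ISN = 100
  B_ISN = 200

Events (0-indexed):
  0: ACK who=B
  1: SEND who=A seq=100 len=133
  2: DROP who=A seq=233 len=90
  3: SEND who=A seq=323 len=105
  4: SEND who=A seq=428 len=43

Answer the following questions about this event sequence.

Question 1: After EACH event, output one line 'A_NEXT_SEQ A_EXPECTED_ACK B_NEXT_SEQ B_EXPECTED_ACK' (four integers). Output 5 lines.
100 200 200 100
233 200 200 233
323 200 200 233
428 200 200 233
471 200 200 233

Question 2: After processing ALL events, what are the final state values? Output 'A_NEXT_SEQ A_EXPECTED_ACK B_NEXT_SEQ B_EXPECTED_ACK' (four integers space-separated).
Answer: 471 200 200 233

Derivation:
After event 0: A_seq=100 A_ack=200 B_seq=200 B_ack=100
After event 1: A_seq=233 A_ack=200 B_seq=200 B_ack=233
After event 2: A_seq=323 A_ack=200 B_seq=200 B_ack=233
After event 3: A_seq=428 A_ack=200 B_seq=200 B_ack=233
After event 4: A_seq=471 A_ack=200 B_seq=200 B_ack=233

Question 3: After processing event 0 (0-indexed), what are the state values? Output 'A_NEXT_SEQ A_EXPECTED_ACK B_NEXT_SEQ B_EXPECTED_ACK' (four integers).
After event 0: A_seq=100 A_ack=200 B_seq=200 B_ack=100

100 200 200 100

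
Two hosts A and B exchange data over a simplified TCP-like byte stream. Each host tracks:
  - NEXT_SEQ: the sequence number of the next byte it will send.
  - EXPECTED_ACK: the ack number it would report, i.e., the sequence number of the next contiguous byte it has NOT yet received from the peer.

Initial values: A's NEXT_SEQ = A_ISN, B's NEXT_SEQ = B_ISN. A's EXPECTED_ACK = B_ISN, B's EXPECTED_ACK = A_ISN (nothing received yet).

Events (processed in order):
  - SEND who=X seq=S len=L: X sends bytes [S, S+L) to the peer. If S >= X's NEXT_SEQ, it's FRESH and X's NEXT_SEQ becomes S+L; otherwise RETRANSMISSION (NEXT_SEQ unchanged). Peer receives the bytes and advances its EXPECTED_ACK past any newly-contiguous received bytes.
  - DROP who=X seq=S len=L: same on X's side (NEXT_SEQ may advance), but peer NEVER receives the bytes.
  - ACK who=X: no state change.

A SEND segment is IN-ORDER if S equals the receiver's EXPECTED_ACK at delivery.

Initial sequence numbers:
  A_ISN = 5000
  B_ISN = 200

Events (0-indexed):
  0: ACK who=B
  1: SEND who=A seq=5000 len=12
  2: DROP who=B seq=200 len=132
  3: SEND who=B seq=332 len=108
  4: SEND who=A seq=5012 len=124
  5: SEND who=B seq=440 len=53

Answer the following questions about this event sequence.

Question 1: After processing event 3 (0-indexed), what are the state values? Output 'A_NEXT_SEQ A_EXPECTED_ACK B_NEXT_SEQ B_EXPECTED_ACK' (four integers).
After event 0: A_seq=5000 A_ack=200 B_seq=200 B_ack=5000
After event 1: A_seq=5012 A_ack=200 B_seq=200 B_ack=5012
After event 2: A_seq=5012 A_ack=200 B_seq=332 B_ack=5012
After event 3: A_seq=5012 A_ack=200 B_seq=440 B_ack=5012

5012 200 440 5012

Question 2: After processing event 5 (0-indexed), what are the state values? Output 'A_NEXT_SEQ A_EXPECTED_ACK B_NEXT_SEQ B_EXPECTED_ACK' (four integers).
After event 0: A_seq=5000 A_ack=200 B_seq=200 B_ack=5000
After event 1: A_seq=5012 A_ack=200 B_seq=200 B_ack=5012
After event 2: A_seq=5012 A_ack=200 B_seq=332 B_ack=5012
After event 3: A_seq=5012 A_ack=200 B_seq=440 B_ack=5012
After event 4: A_seq=5136 A_ack=200 B_seq=440 B_ack=5136
After event 5: A_seq=5136 A_ack=200 B_seq=493 B_ack=5136

5136 200 493 5136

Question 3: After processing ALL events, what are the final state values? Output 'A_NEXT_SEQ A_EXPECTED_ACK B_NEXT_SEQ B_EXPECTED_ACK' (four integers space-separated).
After event 0: A_seq=5000 A_ack=200 B_seq=200 B_ack=5000
After event 1: A_seq=5012 A_ack=200 B_seq=200 B_ack=5012
After event 2: A_seq=5012 A_ack=200 B_seq=332 B_ack=5012
After event 3: A_seq=5012 A_ack=200 B_seq=440 B_ack=5012
After event 4: A_seq=5136 A_ack=200 B_seq=440 B_ack=5136
After event 5: A_seq=5136 A_ack=200 B_seq=493 B_ack=5136

Answer: 5136 200 493 5136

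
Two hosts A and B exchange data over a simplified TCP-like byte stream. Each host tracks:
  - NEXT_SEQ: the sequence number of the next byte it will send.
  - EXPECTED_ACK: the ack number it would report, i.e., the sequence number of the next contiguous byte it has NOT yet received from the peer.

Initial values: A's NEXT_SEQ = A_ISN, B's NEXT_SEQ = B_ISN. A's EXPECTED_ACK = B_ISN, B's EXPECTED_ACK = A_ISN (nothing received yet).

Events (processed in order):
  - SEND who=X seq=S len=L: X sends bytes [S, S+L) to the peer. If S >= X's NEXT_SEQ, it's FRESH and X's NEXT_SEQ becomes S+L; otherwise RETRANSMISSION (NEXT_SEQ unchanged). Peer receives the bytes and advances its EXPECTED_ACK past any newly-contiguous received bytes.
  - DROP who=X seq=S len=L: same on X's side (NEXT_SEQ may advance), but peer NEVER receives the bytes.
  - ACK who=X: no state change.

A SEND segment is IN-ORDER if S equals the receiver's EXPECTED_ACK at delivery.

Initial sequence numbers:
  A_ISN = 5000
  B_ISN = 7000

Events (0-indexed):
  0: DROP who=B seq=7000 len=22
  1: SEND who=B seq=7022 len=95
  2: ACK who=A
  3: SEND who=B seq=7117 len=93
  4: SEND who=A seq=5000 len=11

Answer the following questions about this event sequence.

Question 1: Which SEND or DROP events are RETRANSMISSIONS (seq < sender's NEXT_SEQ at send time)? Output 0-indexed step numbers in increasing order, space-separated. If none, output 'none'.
Answer: none

Derivation:
Step 0: DROP seq=7000 -> fresh
Step 1: SEND seq=7022 -> fresh
Step 3: SEND seq=7117 -> fresh
Step 4: SEND seq=5000 -> fresh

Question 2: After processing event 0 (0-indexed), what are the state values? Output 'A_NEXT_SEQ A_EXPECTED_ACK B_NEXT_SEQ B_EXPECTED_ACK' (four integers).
After event 0: A_seq=5000 A_ack=7000 B_seq=7022 B_ack=5000

5000 7000 7022 5000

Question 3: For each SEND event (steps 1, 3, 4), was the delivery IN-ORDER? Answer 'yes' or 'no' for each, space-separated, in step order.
Answer: no no yes

Derivation:
Step 1: SEND seq=7022 -> out-of-order
Step 3: SEND seq=7117 -> out-of-order
Step 4: SEND seq=5000 -> in-order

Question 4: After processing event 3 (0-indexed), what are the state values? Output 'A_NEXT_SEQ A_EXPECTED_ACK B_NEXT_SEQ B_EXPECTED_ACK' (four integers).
After event 0: A_seq=5000 A_ack=7000 B_seq=7022 B_ack=5000
After event 1: A_seq=5000 A_ack=7000 B_seq=7117 B_ack=5000
After event 2: A_seq=5000 A_ack=7000 B_seq=7117 B_ack=5000
After event 3: A_seq=5000 A_ack=7000 B_seq=7210 B_ack=5000

5000 7000 7210 5000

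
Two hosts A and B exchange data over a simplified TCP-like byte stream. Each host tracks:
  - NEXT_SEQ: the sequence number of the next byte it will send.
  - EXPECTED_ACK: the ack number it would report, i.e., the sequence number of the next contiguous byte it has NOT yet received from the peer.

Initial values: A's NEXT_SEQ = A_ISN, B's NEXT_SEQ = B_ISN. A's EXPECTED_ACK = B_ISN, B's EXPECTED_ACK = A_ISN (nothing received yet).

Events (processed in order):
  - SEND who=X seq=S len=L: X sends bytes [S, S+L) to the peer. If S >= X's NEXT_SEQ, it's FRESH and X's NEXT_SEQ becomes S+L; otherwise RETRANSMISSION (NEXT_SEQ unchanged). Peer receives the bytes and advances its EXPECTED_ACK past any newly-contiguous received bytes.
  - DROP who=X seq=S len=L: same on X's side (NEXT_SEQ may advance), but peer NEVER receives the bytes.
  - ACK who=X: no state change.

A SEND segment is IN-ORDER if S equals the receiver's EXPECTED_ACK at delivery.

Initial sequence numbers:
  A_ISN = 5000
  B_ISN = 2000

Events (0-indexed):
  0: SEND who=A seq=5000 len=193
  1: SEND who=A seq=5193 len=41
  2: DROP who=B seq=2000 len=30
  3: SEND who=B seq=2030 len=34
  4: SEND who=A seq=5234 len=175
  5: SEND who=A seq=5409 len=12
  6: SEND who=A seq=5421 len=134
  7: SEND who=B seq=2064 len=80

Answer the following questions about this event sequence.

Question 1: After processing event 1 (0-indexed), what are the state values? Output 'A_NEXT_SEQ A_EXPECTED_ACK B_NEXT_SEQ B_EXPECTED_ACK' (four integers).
After event 0: A_seq=5193 A_ack=2000 B_seq=2000 B_ack=5193
After event 1: A_seq=5234 A_ack=2000 B_seq=2000 B_ack=5234

5234 2000 2000 5234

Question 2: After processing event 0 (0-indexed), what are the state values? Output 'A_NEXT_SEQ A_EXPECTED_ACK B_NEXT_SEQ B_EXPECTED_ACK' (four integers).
After event 0: A_seq=5193 A_ack=2000 B_seq=2000 B_ack=5193

5193 2000 2000 5193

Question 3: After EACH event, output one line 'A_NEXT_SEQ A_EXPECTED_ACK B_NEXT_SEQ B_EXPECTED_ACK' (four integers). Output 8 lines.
5193 2000 2000 5193
5234 2000 2000 5234
5234 2000 2030 5234
5234 2000 2064 5234
5409 2000 2064 5409
5421 2000 2064 5421
5555 2000 2064 5555
5555 2000 2144 5555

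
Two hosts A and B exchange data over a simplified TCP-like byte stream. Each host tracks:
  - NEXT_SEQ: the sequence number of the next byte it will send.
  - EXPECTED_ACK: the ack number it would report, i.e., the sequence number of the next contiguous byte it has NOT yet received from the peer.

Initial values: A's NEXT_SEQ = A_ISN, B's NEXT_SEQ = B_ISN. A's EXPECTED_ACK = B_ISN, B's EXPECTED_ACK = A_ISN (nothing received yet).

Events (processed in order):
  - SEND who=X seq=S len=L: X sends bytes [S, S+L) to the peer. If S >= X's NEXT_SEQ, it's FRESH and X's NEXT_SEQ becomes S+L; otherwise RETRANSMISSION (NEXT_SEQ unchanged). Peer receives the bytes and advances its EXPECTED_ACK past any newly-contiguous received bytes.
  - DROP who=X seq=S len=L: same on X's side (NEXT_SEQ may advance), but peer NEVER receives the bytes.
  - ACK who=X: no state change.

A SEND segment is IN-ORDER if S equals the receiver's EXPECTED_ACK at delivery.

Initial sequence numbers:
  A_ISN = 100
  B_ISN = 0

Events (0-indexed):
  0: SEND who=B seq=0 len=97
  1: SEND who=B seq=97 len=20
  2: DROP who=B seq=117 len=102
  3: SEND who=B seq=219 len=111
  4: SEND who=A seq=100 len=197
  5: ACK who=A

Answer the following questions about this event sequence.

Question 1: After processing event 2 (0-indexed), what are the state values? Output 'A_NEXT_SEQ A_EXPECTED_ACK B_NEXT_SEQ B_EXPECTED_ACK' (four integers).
After event 0: A_seq=100 A_ack=97 B_seq=97 B_ack=100
After event 1: A_seq=100 A_ack=117 B_seq=117 B_ack=100
After event 2: A_seq=100 A_ack=117 B_seq=219 B_ack=100

100 117 219 100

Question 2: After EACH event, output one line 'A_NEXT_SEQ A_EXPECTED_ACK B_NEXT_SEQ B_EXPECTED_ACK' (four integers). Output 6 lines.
100 97 97 100
100 117 117 100
100 117 219 100
100 117 330 100
297 117 330 297
297 117 330 297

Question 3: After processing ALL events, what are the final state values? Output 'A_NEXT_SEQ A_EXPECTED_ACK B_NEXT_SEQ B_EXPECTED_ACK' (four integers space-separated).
After event 0: A_seq=100 A_ack=97 B_seq=97 B_ack=100
After event 1: A_seq=100 A_ack=117 B_seq=117 B_ack=100
After event 2: A_seq=100 A_ack=117 B_seq=219 B_ack=100
After event 3: A_seq=100 A_ack=117 B_seq=330 B_ack=100
After event 4: A_seq=297 A_ack=117 B_seq=330 B_ack=297
After event 5: A_seq=297 A_ack=117 B_seq=330 B_ack=297

Answer: 297 117 330 297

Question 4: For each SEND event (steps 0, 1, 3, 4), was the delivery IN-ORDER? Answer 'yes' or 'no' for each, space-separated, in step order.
Step 0: SEND seq=0 -> in-order
Step 1: SEND seq=97 -> in-order
Step 3: SEND seq=219 -> out-of-order
Step 4: SEND seq=100 -> in-order

Answer: yes yes no yes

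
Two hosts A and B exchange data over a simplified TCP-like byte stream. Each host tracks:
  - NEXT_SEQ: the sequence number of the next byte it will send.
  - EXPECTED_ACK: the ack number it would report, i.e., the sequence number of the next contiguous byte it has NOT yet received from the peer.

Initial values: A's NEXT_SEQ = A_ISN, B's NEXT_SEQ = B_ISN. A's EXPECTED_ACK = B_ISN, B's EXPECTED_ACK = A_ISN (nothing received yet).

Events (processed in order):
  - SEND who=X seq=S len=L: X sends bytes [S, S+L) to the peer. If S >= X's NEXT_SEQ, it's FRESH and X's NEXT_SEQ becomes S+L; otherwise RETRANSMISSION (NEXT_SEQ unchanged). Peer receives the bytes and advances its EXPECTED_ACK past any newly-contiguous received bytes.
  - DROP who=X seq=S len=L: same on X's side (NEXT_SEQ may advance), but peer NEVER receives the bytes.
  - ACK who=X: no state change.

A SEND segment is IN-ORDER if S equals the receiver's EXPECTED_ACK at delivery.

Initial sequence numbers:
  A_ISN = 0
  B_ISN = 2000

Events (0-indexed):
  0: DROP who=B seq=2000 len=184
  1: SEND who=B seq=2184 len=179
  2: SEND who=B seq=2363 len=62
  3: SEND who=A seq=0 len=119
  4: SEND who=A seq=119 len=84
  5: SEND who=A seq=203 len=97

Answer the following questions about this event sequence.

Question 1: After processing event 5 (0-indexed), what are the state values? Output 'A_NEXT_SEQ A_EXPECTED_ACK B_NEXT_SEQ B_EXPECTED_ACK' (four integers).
After event 0: A_seq=0 A_ack=2000 B_seq=2184 B_ack=0
After event 1: A_seq=0 A_ack=2000 B_seq=2363 B_ack=0
After event 2: A_seq=0 A_ack=2000 B_seq=2425 B_ack=0
After event 3: A_seq=119 A_ack=2000 B_seq=2425 B_ack=119
After event 4: A_seq=203 A_ack=2000 B_seq=2425 B_ack=203
After event 5: A_seq=300 A_ack=2000 B_seq=2425 B_ack=300

300 2000 2425 300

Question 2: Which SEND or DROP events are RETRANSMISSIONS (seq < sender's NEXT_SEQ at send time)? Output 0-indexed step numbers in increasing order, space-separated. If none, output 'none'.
Step 0: DROP seq=2000 -> fresh
Step 1: SEND seq=2184 -> fresh
Step 2: SEND seq=2363 -> fresh
Step 3: SEND seq=0 -> fresh
Step 4: SEND seq=119 -> fresh
Step 5: SEND seq=203 -> fresh

Answer: none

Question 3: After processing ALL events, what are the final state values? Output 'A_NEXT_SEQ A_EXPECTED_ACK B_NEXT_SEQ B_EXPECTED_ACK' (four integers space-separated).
After event 0: A_seq=0 A_ack=2000 B_seq=2184 B_ack=0
After event 1: A_seq=0 A_ack=2000 B_seq=2363 B_ack=0
After event 2: A_seq=0 A_ack=2000 B_seq=2425 B_ack=0
After event 3: A_seq=119 A_ack=2000 B_seq=2425 B_ack=119
After event 4: A_seq=203 A_ack=2000 B_seq=2425 B_ack=203
After event 5: A_seq=300 A_ack=2000 B_seq=2425 B_ack=300

Answer: 300 2000 2425 300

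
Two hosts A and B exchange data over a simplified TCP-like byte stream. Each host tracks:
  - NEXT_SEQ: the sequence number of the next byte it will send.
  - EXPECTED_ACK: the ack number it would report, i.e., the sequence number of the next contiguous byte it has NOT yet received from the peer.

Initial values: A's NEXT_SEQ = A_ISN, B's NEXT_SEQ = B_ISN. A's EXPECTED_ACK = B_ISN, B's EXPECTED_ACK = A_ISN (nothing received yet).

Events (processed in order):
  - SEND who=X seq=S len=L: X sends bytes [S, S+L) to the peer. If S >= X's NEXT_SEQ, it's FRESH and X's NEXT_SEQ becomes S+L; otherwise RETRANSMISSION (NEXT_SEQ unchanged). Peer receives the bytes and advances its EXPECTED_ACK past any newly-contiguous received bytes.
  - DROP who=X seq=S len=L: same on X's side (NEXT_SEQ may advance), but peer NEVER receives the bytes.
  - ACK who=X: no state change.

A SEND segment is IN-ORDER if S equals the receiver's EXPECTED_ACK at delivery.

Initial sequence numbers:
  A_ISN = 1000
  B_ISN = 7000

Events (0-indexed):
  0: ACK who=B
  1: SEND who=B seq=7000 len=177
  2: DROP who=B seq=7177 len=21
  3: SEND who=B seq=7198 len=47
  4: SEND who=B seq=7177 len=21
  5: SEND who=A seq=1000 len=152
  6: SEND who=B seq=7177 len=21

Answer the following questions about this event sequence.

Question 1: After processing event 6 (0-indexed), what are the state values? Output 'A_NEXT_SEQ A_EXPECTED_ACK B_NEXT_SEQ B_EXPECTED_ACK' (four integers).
After event 0: A_seq=1000 A_ack=7000 B_seq=7000 B_ack=1000
After event 1: A_seq=1000 A_ack=7177 B_seq=7177 B_ack=1000
After event 2: A_seq=1000 A_ack=7177 B_seq=7198 B_ack=1000
After event 3: A_seq=1000 A_ack=7177 B_seq=7245 B_ack=1000
After event 4: A_seq=1000 A_ack=7245 B_seq=7245 B_ack=1000
After event 5: A_seq=1152 A_ack=7245 B_seq=7245 B_ack=1152
After event 6: A_seq=1152 A_ack=7245 B_seq=7245 B_ack=1152

1152 7245 7245 1152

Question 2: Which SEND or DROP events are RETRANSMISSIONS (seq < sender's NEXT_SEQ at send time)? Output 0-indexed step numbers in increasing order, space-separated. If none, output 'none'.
Answer: 4 6

Derivation:
Step 1: SEND seq=7000 -> fresh
Step 2: DROP seq=7177 -> fresh
Step 3: SEND seq=7198 -> fresh
Step 4: SEND seq=7177 -> retransmit
Step 5: SEND seq=1000 -> fresh
Step 6: SEND seq=7177 -> retransmit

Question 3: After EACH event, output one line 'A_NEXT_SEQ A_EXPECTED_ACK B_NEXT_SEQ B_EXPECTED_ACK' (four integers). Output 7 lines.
1000 7000 7000 1000
1000 7177 7177 1000
1000 7177 7198 1000
1000 7177 7245 1000
1000 7245 7245 1000
1152 7245 7245 1152
1152 7245 7245 1152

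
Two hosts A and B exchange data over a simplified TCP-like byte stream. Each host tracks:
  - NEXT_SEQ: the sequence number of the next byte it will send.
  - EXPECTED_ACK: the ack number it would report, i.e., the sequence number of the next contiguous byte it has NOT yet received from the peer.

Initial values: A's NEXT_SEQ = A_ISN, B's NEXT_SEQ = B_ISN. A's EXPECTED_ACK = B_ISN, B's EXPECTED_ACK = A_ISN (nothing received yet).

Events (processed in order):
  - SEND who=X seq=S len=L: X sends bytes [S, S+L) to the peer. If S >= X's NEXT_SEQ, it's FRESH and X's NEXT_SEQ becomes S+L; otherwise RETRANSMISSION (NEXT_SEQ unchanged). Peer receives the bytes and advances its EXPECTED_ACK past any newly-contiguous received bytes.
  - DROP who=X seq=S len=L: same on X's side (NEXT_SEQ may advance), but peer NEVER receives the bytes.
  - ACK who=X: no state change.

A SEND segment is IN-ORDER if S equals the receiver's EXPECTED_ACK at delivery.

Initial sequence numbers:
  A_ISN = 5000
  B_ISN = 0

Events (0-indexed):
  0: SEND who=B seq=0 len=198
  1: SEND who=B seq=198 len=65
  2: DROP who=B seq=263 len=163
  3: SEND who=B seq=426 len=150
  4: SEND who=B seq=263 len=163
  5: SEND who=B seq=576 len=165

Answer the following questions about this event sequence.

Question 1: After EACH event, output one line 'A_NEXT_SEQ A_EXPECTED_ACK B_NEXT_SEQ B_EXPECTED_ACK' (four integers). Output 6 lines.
5000 198 198 5000
5000 263 263 5000
5000 263 426 5000
5000 263 576 5000
5000 576 576 5000
5000 741 741 5000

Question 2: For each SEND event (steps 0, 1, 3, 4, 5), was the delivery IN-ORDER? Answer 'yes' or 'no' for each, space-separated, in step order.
Step 0: SEND seq=0 -> in-order
Step 1: SEND seq=198 -> in-order
Step 3: SEND seq=426 -> out-of-order
Step 4: SEND seq=263 -> in-order
Step 5: SEND seq=576 -> in-order

Answer: yes yes no yes yes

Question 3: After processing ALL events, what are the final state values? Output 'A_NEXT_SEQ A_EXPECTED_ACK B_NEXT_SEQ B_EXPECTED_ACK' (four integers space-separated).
After event 0: A_seq=5000 A_ack=198 B_seq=198 B_ack=5000
After event 1: A_seq=5000 A_ack=263 B_seq=263 B_ack=5000
After event 2: A_seq=5000 A_ack=263 B_seq=426 B_ack=5000
After event 3: A_seq=5000 A_ack=263 B_seq=576 B_ack=5000
After event 4: A_seq=5000 A_ack=576 B_seq=576 B_ack=5000
After event 5: A_seq=5000 A_ack=741 B_seq=741 B_ack=5000

Answer: 5000 741 741 5000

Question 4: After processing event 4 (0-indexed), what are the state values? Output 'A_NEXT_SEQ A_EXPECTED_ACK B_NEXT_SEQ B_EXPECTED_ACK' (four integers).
After event 0: A_seq=5000 A_ack=198 B_seq=198 B_ack=5000
After event 1: A_seq=5000 A_ack=263 B_seq=263 B_ack=5000
After event 2: A_seq=5000 A_ack=263 B_seq=426 B_ack=5000
After event 3: A_seq=5000 A_ack=263 B_seq=576 B_ack=5000
After event 4: A_seq=5000 A_ack=576 B_seq=576 B_ack=5000

5000 576 576 5000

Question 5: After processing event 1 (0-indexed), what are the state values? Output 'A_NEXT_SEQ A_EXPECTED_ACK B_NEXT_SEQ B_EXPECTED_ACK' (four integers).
After event 0: A_seq=5000 A_ack=198 B_seq=198 B_ack=5000
After event 1: A_seq=5000 A_ack=263 B_seq=263 B_ack=5000

5000 263 263 5000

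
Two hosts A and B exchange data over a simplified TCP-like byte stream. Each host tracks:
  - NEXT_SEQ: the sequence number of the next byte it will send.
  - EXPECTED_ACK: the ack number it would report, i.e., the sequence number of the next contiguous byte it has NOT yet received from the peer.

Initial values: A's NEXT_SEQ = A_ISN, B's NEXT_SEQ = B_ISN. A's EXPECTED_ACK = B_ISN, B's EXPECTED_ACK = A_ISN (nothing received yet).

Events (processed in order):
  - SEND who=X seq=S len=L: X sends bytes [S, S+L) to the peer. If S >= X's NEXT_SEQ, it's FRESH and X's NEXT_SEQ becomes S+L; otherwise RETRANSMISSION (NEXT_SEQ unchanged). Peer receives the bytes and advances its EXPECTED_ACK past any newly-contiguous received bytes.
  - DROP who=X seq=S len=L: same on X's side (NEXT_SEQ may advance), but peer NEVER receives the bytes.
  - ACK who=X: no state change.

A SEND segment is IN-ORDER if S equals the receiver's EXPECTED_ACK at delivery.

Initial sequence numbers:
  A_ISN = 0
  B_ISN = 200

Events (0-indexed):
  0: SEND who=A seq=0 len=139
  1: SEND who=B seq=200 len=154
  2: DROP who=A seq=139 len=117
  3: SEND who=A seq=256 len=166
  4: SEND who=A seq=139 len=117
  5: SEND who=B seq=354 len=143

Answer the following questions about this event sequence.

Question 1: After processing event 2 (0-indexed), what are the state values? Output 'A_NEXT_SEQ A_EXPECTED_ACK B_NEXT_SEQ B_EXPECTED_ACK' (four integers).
After event 0: A_seq=139 A_ack=200 B_seq=200 B_ack=139
After event 1: A_seq=139 A_ack=354 B_seq=354 B_ack=139
After event 2: A_seq=256 A_ack=354 B_seq=354 B_ack=139

256 354 354 139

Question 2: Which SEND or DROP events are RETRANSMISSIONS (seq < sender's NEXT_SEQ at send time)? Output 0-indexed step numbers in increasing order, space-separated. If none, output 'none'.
Step 0: SEND seq=0 -> fresh
Step 1: SEND seq=200 -> fresh
Step 2: DROP seq=139 -> fresh
Step 3: SEND seq=256 -> fresh
Step 4: SEND seq=139 -> retransmit
Step 5: SEND seq=354 -> fresh

Answer: 4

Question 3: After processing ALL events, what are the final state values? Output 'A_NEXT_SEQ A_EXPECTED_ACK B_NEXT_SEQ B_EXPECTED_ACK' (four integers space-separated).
Answer: 422 497 497 422

Derivation:
After event 0: A_seq=139 A_ack=200 B_seq=200 B_ack=139
After event 1: A_seq=139 A_ack=354 B_seq=354 B_ack=139
After event 2: A_seq=256 A_ack=354 B_seq=354 B_ack=139
After event 3: A_seq=422 A_ack=354 B_seq=354 B_ack=139
After event 4: A_seq=422 A_ack=354 B_seq=354 B_ack=422
After event 5: A_seq=422 A_ack=497 B_seq=497 B_ack=422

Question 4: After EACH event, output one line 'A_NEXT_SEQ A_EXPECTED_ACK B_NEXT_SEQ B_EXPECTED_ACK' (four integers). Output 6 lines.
139 200 200 139
139 354 354 139
256 354 354 139
422 354 354 139
422 354 354 422
422 497 497 422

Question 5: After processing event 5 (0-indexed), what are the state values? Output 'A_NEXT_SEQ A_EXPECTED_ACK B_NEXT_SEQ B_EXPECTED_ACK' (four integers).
After event 0: A_seq=139 A_ack=200 B_seq=200 B_ack=139
After event 1: A_seq=139 A_ack=354 B_seq=354 B_ack=139
After event 2: A_seq=256 A_ack=354 B_seq=354 B_ack=139
After event 3: A_seq=422 A_ack=354 B_seq=354 B_ack=139
After event 4: A_seq=422 A_ack=354 B_seq=354 B_ack=422
After event 5: A_seq=422 A_ack=497 B_seq=497 B_ack=422

422 497 497 422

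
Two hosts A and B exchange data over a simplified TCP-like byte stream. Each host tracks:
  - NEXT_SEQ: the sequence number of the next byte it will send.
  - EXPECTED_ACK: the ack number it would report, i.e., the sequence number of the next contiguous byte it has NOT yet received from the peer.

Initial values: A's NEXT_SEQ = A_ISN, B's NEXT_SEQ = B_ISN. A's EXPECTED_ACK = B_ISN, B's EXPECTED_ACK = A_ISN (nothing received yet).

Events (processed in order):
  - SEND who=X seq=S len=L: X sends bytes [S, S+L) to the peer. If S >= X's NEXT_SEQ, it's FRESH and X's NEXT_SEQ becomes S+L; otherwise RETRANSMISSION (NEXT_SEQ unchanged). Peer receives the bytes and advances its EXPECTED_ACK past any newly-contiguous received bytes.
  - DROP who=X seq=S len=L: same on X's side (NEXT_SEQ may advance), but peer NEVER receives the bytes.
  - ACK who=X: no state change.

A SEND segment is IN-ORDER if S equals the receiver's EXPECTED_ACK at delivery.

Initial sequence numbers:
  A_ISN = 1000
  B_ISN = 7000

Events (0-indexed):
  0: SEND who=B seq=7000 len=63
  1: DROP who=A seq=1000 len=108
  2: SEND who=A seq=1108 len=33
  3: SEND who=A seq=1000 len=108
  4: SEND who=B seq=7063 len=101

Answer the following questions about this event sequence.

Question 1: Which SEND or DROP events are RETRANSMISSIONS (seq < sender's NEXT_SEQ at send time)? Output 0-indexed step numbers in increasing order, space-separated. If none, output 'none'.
Answer: 3

Derivation:
Step 0: SEND seq=7000 -> fresh
Step 1: DROP seq=1000 -> fresh
Step 2: SEND seq=1108 -> fresh
Step 3: SEND seq=1000 -> retransmit
Step 4: SEND seq=7063 -> fresh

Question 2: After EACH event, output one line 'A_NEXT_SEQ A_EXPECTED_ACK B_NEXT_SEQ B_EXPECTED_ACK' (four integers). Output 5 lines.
1000 7063 7063 1000
1108 7063 7063 1000
1141 7063 7063 1000
1141 7063 7063 1141
1141 7164 7164 1141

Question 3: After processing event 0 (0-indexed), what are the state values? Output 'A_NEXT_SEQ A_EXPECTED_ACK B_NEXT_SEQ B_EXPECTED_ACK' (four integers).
After event 0: A_seq=1000 A_ack=7063 B_seq=7063 B_ack=1000

1000 7063 7063 1000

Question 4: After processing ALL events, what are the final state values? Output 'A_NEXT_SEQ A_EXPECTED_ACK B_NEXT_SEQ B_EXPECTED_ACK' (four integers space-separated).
After event 0: A_seq=1000 A_ack=7063 B_seq=7063 B_ack=1000
After event 1: A_seq=1108 A_ack=7063 B_seq=7063 B_ack=1000
After event 2: A_seq=1141 A_ack=7063 B_seq=7063 B_ack=1000
After event 3: A_seq=1141 A_ack=7063 B_seq=7063 B_ack=1141
After event 4: A_seq=1141 A_ack=7164 B_seq=7164 B_ack=1141

Answer: 1141 7164 7164 1141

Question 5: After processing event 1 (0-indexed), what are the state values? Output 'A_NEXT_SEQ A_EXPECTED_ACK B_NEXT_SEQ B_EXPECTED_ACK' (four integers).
After event 0: A_seq=1000 A_ack=7063 B_seq=7063 B_ack=1000
After event 1: A_seq=1108 A_ack=7063 B_seq=7063 B_ack=1000

1108 7063 7063 1000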